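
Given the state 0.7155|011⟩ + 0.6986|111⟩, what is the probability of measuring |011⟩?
0.5119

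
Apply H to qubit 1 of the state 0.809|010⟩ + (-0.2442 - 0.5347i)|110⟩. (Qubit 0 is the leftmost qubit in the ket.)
0.572|000⟩ - 0.572|010⟩ + (-0.1727 - 0.3781i)|100⟩ + (0.1727 + 0.3781i)|110⟩

H on qubit 1 mixes each pair of kets that differ only in qubit 1: amplitudes (a, b) of (|…0…⟩, |…1…⟩) become ((a + b)/√2, (a − b)/√2). Kets absent from the input have amplitude 0.
(|000⟩, |010⟩): (a, b) = (0, 0.809) → (0.572, -0.572)
(|100⟩, |110⟩): (a, b) = (0, (-0.2442 - 0.5347i)) → ((-0.1727 - 0.3781i), (0.1727 + 0.3781i))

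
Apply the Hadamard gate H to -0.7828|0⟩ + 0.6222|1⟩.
-0.1136|0⟩ - 0.9935|1⟩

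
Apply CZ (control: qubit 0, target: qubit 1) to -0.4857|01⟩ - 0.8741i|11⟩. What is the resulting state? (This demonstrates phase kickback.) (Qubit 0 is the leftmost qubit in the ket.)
-0.4857|01⟩ + 0.8741i|11⟩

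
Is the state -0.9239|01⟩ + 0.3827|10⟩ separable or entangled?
Entangled

Writing the state as a|00⟩ + b|01⟩ + c|10⟩ + d|11⟩, it is a product state iff ad − bc = 0.
Here (a, b, c, d) = (0, -0.9239, 0.3827, 0): ad − bc = (0)(0) − (-0.9239)(0.3827) = 0.3536 ≠ 0, so the state is entangled.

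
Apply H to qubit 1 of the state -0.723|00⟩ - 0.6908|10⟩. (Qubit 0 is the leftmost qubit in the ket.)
-0.5112|00⟩ - 0.5112|01⟩ - 0.4885|10⟩ - 0.4885|11⟩

H on qubit 1 mixes each pair of kets that differ only in qubit 1: amplitudes (a, b) of (|…0…⟩, |…1…⟩) become ((a + b)/√2, (a − b)/√2). Kets absent from the input have amplitude 0.
(|00⟩, |01⟩): (a, b) = (-0.723, 0) → (-0.5112, -0.5112)
(|10⟩, |11⟩): (a, b) = (-0.6908, 0) → (-0.4885, -0.4885)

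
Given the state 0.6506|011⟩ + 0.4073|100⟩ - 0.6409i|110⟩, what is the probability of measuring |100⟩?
0.1659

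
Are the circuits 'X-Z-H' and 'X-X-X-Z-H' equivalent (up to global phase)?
Yes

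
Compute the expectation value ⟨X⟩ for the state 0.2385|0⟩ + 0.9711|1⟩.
0.4632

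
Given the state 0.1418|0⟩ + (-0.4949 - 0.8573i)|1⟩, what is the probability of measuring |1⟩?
0.9799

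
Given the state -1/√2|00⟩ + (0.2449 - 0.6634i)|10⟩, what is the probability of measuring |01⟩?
0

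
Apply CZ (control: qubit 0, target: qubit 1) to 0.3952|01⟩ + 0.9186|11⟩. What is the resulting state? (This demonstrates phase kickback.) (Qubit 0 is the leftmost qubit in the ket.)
0.3952|01⟩ - 0.9186|11⟩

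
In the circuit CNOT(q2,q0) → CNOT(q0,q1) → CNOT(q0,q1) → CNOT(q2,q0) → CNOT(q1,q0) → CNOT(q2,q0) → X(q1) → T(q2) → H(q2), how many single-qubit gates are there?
3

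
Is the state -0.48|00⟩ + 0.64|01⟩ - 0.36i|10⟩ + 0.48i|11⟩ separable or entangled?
Separable

Writing the state as a|00⟩ + b|01⟩ + c|10⟩ + d|11⟩, it is a product state iff ad − bc = 0.
Here (a, b, c, d) = (-0.48, 0.64, -0.36i, 0.48i): ad − bc = (-0.48)(0.48i) − (0.64)(-0.36i) = 0, so the state is separable.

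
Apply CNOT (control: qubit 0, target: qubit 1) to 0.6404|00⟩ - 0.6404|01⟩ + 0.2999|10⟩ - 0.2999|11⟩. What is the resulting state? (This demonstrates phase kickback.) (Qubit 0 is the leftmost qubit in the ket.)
0.6404|00⟩ - 0.6404|01⟩ - 0.2999|10⟩ + 0.2999|11⟩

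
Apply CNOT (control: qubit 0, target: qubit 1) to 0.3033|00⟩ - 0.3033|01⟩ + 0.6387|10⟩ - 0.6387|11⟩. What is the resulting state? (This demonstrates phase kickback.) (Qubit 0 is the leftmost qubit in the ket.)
0.3033|00⟩ - 0.3033|01⟩ - 0.6387|10⟩ + 0.6387|11⟩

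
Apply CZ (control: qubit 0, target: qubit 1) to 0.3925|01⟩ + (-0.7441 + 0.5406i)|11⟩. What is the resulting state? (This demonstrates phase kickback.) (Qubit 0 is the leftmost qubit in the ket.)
0.3925|01⟩ + (0.7441 - 0.5406i)|11⟩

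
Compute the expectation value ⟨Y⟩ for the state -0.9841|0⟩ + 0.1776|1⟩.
0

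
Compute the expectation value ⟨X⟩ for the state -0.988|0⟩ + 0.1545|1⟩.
-0.3053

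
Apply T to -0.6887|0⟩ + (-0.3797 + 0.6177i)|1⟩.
-0.6887|0⟩ + (-0.7053 + 0.1683i)|1⟩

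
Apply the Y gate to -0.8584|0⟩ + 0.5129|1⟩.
-0.5129i|0⟩ - 0.8584i|1⟩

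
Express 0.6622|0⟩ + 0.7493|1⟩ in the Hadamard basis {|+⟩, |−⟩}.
0.9981|+⟩ - 0.06159|−⟩

With |ψ⟩ = α|0⟩ + β|1⟩, the Hadamard-basis coefficients are ⟨+|ψ⟩ = (α + β)/√2 and ⟨−|ψ⟩ = (α − β)/√2.
Here α = 0.6622, β = 0.7493: (α + β)/√2 = 0.9981, (α − β)/√2 = -0.06159.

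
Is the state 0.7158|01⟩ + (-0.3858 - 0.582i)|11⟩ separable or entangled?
Separable

Writing the state as a|00⟩ + b|01⟩ + c|10⟩ + d|11⟩, it is a product state iff ad − bc = 0.
Here (a, b, c, d) = (0, 0.7158, 0, (-0.3858 - 0.582i)): ad − bc = (0)(-0.3858 - 0.582i) − (0.7158)(0) = 0, so the state is separable.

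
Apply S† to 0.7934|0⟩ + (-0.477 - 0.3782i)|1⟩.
0.7934|0⟩ + (-0.3782 + 0.477i)|1⟩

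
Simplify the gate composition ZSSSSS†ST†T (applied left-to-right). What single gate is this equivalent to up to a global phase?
Z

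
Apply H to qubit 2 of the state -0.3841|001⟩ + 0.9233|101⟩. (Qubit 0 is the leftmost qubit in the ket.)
-0.2716|000⟩ + 0.2716|001⟩ + 0.6529|100⟩ - 0.6529|101⟩

H on qubit 2 mixes each pair of kets that differ only in qubit 2: amplitudes (a, b) of (|…0…⟩, |…1…⟩) become ((a + b)/√2, (a − b)/√2). Kets absent from the input have amplitude 0.
(|000⟩, |001⟩): (a, b) = (0, -0.3841) → (-0.2716, 0.2716)
(|100⟩, |101⟩): (a, b) = (0, 0.9233) → (0.6529, -0.6529)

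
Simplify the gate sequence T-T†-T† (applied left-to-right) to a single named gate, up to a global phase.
T†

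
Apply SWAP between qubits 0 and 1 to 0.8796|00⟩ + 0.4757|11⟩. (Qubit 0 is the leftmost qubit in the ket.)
0.8796|00⟩ + 0.4757|11⟩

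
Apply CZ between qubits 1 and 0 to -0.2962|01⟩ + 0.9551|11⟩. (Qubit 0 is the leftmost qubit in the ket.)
-0.2962|01⟩ - 0.9551|11⟩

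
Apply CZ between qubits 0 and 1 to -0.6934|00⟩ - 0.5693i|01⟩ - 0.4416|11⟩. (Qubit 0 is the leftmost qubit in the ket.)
-0.6934|00⟩ - 0.5693i|01⟩ + 0.4416|11⟩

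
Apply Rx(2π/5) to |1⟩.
-0.5878i|0⟩ + 0.809|1⟩

Rx(2π/5) = [[cos(θ/2), −i·sin(θ/2)], [−i·sin(θ/2), cos(θ/2)]]; θ = 2π/5, cos(θ/2) ≈ 0.809017, sin(θ/2) ≈ 0.587785.
With a = amp(|0⟩) = 0 and b = amp(|1⟩) = 1:
new amp(|0⟩) = (0.809017)·a + (-0.587785i)·b = -0.5878i
new amp(|1⟩) = (-0.587785i)·a + (0.809017)·b = 0.809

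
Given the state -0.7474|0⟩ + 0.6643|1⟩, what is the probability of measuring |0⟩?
0.5586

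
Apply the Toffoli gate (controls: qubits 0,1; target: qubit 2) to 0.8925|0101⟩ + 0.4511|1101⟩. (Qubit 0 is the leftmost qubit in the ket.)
0.8925|0101⟩ + 0.4511|1111⟩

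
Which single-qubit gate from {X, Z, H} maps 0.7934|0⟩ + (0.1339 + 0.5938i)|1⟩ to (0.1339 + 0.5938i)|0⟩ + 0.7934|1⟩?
X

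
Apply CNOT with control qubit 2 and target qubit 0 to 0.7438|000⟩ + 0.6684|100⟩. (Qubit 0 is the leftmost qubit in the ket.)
0.7438|000⟩ + 0.6684|100⟩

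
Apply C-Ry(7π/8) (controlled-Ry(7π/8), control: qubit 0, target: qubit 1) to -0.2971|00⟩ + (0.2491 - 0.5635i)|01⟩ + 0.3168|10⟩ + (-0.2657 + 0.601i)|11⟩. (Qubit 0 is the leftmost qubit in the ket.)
-0.2971|00⟩ + (0.2491 - 0.5635i)|01⟩ + (0.3224 - 0.5895i)|10⟩ + (0.2589 + 0.1172i)|11⟩

C-Ry(7π/8) leaves the control-|0⟩ kets |00⟩, |01⟩ unchanged and applies Ry(7π/8) to qubit 1 on the control-|1⟩ pair (|10⟩, |11⟩).
Ry(7π/8) = [[cos(θ/2), −sin(θ/2)], [sin(θ/2), cos(θ/2)]]; θ = 7π/8, cos(θ/2) ≈ 0.19509, sin(θ/2) ≈ 0.980785.
With a = amp(|10⟩) = 0.3168 and b = amp(|11⟩) = (-0.2657 + 0.601i):
new amp(|10⟩) = (0.19509)·a + (-0.980785)·b = (0.3224 - 0.5895i)
new amp(|11⟩) = (0.980785)·a + (0.19509)·b = (0.2589 + 0.1172i)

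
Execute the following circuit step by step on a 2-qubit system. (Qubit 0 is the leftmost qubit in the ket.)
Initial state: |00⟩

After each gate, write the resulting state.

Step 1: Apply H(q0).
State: 1/√2|00⟩ + 1/√2|10⟩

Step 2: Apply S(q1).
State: 1/√2|00⟩ + 1/√2|10⟩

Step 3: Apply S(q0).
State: 1/√2|00⟩ + (1/√2)i|10⟩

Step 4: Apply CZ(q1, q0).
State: 1/√2|00⟩ + (1/√2)i|10⟩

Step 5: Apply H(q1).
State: 1/2|00⟩ + 1/2|01⟩ + (1/2)i|10⟩ + (1/2)i|11⟩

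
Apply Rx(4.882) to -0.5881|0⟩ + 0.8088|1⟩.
(0.4496 - 0.5214i)|0⟩ + (-0.6183 + 0.3791i)|1⟩

Rx(4.882) = [[cos(θ/2), −i·sin(θ/2)], [−i·sin(θ/2), cos(θ/2)]]; θ = 4.882, cos(θ/2) ≈ -0.76446, sin(θ/2) ≈ 0.644671.
With a = amp(|0⟩) = -0.5881 and b = amp(|1⟩) = 0.8088:
new amp(|0⟩) = (-0.76446)·a + (-0.644671i)·b = (0.4496 - 0.5214i)
new amp(|1⟩) = (-0.644671i)·a + (-0.76446)·b = (-0.6183 + 0.3791i)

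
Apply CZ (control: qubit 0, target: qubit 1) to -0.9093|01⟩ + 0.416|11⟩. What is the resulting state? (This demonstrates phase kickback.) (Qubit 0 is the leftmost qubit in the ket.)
-0.9093|01⟩ - 0.416|11⟩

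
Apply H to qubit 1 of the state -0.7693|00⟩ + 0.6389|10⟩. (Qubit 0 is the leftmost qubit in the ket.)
-0.544|00⟩ - 0.544|01⟩ + 0.4518|10⟩ + 0.4518|11⟩

H on qubit 1 mixes each pair of kets that differ only in qubit 1: amplitudes (a, b) of (|…0…⟩, |…1…⟩) become ((a + b)/√2, (a − b)/√2). Kets absent from the input have amplitude 0.
(|00⟩, |01⟩): (a, b) = (-0.7693, 0) → (-0.544, -0.544)
(|10⟩, |11⟩): (a, b) = (0.6389, 0) → (0.4518, 0.4518)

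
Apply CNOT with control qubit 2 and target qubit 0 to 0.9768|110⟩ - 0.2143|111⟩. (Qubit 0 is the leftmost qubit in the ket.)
-0.2143|011⟩ + 0.9768|110⟩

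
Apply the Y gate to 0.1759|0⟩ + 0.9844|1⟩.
-0.9844i|0⟩ + 0.1759i|1⟩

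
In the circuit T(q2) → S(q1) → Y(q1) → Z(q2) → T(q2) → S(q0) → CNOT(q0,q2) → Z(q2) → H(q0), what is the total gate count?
9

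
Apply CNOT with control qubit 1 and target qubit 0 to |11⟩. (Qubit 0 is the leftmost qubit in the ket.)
|01⟩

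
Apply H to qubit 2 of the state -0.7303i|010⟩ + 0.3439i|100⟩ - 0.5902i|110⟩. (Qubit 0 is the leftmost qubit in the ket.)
-0.5164i|010⟩ - 0.5164i|011⟩ + 0.2432i|100⟩ + 0.2432i|101⟩ - 0.4173i|110⟩ - 0.4173i|111⟩

H on qubit 2 mixes each pair of kets that differ only in qubit 2: amplitudes (a, b) of (|…0…⟩, |…1…⟩) become ((a + b)/√2, (a − b)/√2). Kets absent from the input have amplitude 0.
(|010⟩, |011⟩): (a, b) = (-0.7303i, 0) → (-0.5164i, -0.5164i)
(|100⟩, |101⟩): (a, b) = (0.3439i, 0) → (0.2432i, 0.2432i)
(|110⟩, |111⟩): (a, b) = (-0.5902i, 0) → (-0.4173i, -0.4173i)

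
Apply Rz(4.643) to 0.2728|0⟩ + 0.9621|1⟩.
(-0.1861 - 0.1995i)|0⟩ + (-0.6563 + 0.7035i)|1⟩

Rz(4.643) = [[e^(−iθ/2), 0], [0, e^(iθ/2)]] with e^(±iθ/2) = cos(θ/2) ± i·sin(θ/2); θ = 4.643, cos(θ/2) ≈ -0.682153, sin(θ/2) ≈ 0.731209.
With a = amp(|0⟩) = 0.2728 and b = amp(|1⟩) = 0.9621:
new amp(|0⟩) = (-0.682153 - 0.731209i)·a = (-0.1861 - 0.1995i)
new amp(|1⟩) = (-0.682153 + 0.731209i)·b = (-0.6563 + 0.7035i)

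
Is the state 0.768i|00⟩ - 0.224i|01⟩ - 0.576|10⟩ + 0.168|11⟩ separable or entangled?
Separable

Writing the state as a|00⟩ + b|01⟩ + c|10⟩ + d|11⟩, it is a product state iff ad − bc = 0.
Here (a, b, c, d) = (0.768i, -0.224i, -0.576, 0.168): ad − bc = (0.768i)(0.168) − (-0.224i)(-0.576) = 0, so the state is separable.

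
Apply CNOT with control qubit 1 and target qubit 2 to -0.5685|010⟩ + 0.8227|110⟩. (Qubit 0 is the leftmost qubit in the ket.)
-0.5685|011⟩ + 0.8227|111⟩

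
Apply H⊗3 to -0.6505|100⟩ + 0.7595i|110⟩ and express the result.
(-0.23 + 0.2685i)|000⟩ + (-0.23 + 0.2685i)|001⟩ + (-0.23 - 0.2685i)|010⟩ + (-0.23 - 0.2685i)|011⟩ + (0.23 - 0.2685i)|100⟩ + (0.23 - 0.2685i)|101⟩ + (0.23 + 0.2685i)|110⟩ + (0.23 + 0.2685i)|111⟩

H⊗3 gives amp(|y⟩) = (1/2√2) Σ_x (−1)^(x·y) amp(|x⟩), where x·y is the number of positions in which both x and y have a 1.
|000⟩: (-0.6505 + 0.7595i)/(2√2) = (-0.23 + 0.2685i)
|001⟩: (-0.6505 + 0.7595i)/(2√2) = (-0.23 + 0.2685i)
|010⟩: (-0.6505 - 0.7595i)/(2√2) = (-0.23 - 0.2685i)
|011⟩: (-0.6505 - 0.7595i)/(2√2) = (-0.23 - 0.2685i)
|100⟩: (0.6505 - 0.7595i)/(2√2) = (0.23 - 0.2685i)
|101⟩: (0.6505 - 0.7595i)/(2√2) = (0.23 - 0.2685i)
|110⟩: (0.6505 + 0.7595i)/(2√2) = (0.23 + 0.2685i)
|111⟩: (0.6505 + 0.7595i)/(2√2) = (0.23 + 0.2685i)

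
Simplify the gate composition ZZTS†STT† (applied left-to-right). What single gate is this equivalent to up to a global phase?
T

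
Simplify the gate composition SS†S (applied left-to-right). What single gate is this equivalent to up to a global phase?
S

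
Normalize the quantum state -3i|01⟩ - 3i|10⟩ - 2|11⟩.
-0.6396i|01⟩ - 0.6396i|10⟩ - 0.4264|11⟩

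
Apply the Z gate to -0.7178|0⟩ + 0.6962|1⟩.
-0.7178|0⟩ - 0.6962|1⟩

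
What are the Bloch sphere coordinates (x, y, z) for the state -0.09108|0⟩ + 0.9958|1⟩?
(-0.1814, 0, -0.9833)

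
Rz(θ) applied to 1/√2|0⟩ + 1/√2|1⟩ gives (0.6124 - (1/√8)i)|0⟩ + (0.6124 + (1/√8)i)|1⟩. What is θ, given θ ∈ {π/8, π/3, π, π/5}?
π/3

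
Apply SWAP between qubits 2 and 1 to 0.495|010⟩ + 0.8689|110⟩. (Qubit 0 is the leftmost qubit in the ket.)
0.495|001⟩ + 0.8689|101⟩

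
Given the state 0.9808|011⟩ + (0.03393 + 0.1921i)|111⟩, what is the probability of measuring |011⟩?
0.962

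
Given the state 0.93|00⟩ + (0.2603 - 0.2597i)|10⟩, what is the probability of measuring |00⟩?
0.8649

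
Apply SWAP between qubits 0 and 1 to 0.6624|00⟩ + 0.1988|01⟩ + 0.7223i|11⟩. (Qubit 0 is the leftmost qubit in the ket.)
0.6624|00⟩ + 0.1988|10⟩ + 0.7223i|11⟩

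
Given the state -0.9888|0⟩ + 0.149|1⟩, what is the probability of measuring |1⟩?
0.0222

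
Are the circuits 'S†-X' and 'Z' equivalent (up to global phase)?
No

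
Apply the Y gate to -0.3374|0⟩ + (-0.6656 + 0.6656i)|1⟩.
(0.6656 + 0.6656i)|0⟩ - 0.3374i|1⟩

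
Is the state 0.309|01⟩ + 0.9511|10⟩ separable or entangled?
Entangled

Writing the state as a|00⟩ + b|01⟩ + c|10⟩ + d|11⟩, it is a product state iff ad − bc = 0.
Here (a, b, c, d) = (0, 0.309, 0.9511, 0): ad − bc = (0)(0) − (0.309)(0.9511) = -0.2939 ≠ 0, so the state is entangled.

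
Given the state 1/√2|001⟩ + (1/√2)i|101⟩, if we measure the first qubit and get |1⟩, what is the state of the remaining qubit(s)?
i|01⟩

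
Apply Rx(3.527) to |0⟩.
-0.1915|0⟩ - 0.9815i|1⟩

Rx(3.527) = [[cos(θ/2), −i·sin(θ/2)], [−i·sin(θ/2), cos(θ/2)]]; θ = 3.527, cos(θ/2) ≈ -0.191513, sin(θ/2) ≈ 0.98149.
With a = amp(|0⟩) = 1 and b = amp(|1⟩) = 0:
new amp(|0⟩) = (-0.191513)·a + (-0.98149i)·b = -0.1915
new amp(|1⟩) = (-0.98149i)·a + (-0.191513)·b = -0.9815i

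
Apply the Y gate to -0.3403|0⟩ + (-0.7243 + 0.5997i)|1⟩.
(0.5997 + 0.7243i)|0⟩ - 0.3403i|1⟩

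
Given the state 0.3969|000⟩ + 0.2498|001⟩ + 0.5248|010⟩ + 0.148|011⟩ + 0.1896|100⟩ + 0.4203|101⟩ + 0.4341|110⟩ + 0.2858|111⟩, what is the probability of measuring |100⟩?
0.03595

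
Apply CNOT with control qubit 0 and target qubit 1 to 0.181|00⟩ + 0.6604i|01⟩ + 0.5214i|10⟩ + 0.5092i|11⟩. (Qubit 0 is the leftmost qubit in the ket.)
0.181|00⟩ + 0.6604i|01⟩ + 0.5092i|10⟩ + 0.5214i|11⟩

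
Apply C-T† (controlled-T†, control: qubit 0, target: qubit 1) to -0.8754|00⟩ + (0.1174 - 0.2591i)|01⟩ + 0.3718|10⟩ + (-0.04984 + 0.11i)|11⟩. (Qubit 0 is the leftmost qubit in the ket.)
-0.8754|00⟩ + (0.1174 - 0.2591i)|01⟩ + 0.3718|10⟩ + (0.04254 + 0.113i)|11⟩

C-T† leaves the control-|0⟩ kets |00⟩, |01⟩ unchanged and applies T† to qubit 1 on the control-|1⟩ pair (|10⟩, |11⟩).
T† = [[1, 0], [0, (1/√2 - (1/√2)i)]].
With a = amp(|10⟩) = 0.3718 and b = amp(|11⟩) = (-0.04984 + 0.11i):
new amp(|10⟩) = (1)·a = 0.3718
new amp(|11⟩) = (1/√2 - (1/√2)i)·b = (0.04254 + 0.113i)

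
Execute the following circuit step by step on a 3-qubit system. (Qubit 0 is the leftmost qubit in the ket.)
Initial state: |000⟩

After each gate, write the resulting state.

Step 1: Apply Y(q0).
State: i|100⟩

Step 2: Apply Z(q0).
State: -i|100⟩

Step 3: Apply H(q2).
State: -(1/√2)i|100⟩ - (1/√2)i|101⟩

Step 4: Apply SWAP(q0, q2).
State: -(1/√2)i|001⟩ - (1/√2)i|101⟩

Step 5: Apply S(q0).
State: -(1/√2)i|001⟩ + 1/√2|101⟩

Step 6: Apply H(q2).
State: -(1/2)i|000⟩ + (1/2)i|001⟩ + 1/2|100⟩ - 1/2|101⟩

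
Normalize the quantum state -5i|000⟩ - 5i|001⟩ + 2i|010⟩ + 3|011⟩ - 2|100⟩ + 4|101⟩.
-0.5488i|000⟩ - 0.5488i|001⟩ + 0.2195i|010⟩ + 0.3293|011⟩ - 0.2195|100⟩ + 0.4391|101⟩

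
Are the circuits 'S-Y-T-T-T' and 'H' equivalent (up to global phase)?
No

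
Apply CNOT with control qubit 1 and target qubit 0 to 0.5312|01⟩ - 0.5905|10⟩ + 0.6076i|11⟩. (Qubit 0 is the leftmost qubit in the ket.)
0.6076i|01⟩ - 0.5905|10⟩ + 0.5312|11⟩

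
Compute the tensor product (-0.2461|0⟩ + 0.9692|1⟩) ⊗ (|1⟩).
-0.2461|01⟩ + 0.9692|11⟩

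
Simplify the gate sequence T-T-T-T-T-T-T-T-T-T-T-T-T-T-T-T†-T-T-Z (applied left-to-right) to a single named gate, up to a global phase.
Z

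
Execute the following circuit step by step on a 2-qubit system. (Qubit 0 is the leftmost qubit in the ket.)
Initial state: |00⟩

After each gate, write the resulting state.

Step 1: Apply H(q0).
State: 1/√2|00⟩ + 1/√2|10⟩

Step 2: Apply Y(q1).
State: (1/√2)i|01⟩ + (1/√2)i|11⟩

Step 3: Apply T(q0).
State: (1/√2)i|01⟩ + (-1/2 + (1/2)i)|11⟩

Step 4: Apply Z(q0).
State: (1/√2)i|01⟩ + (1/2 - (1/2)i)|11⟩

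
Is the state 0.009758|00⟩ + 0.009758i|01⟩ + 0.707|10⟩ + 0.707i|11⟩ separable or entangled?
Separable

Writing the state as a|00⟩ + b|01⟩ + c|10⟩ + d|11⟩, it is a product state iff ad − bc = 0.
Here (a, b, c, d) = (0.009758, 0.009758i, 0.707, 0.707i): ad − bc = (0.009758)(0.707i) − (0.009758i)(0.707) = 0, so the state is separable.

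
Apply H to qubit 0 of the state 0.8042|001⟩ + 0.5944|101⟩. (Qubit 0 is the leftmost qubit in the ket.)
0.989|001⟩ + 0.1484|101⟩

H on qubit 0 mixes each pair of kets that differ only in qubit 0: amplitudes (a, b) of (|…0…⟩, |…1…⟩) become ((a + b)/√2, (a − b)/√2). Kets absent from the input have amplitude 0.
(|001⟩, |101⟩): (a, b) = (0.8042, 0.5944) → (0.989, 0.1484)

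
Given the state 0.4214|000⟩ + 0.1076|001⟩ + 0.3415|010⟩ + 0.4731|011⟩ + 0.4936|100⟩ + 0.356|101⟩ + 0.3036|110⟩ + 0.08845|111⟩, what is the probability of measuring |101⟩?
0.1267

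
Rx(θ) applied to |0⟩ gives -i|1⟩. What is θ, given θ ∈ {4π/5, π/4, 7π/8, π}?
π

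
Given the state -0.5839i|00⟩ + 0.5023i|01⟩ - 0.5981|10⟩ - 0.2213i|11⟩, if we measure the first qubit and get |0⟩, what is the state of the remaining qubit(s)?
-0.7581i|0⟩ + 0.6521i|1⟩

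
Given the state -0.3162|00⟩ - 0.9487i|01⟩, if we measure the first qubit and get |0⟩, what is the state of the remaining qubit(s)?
-0.3162|0⟩ - 0.9487i|1⟩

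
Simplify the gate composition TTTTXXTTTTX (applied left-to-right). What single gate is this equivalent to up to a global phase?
X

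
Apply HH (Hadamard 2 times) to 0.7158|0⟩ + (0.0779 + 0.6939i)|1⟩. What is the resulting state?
0.7158|0⟩ + (0.0779 + 0.6939i)|1⟩

H² = I, so an even number of Hadamards cancels: H^2 = I and the state is unchanged.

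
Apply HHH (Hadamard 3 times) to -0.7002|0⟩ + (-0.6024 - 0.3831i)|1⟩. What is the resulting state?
(-0.9211 - 0.2709i)|0⟩ + (-0.06916 + 0.2709i)|1⟩

H² = I, so H^3 = H: a single Hadamard. With (a, b) = (-0.7002, (-0.6024 - 0.3831i)), H gives ((a + b)/√2, (a − b)/√2) = ((-0.9211 - 0.2709i), (-0.06916 + 0.2709i)).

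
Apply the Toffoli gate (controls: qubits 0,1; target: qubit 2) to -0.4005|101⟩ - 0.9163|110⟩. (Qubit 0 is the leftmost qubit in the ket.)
-0.4005|101⟩ - 0.9163|111⟩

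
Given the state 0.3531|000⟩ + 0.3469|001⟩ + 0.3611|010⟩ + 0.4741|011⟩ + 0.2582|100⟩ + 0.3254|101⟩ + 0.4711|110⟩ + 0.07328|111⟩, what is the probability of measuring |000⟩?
0.1247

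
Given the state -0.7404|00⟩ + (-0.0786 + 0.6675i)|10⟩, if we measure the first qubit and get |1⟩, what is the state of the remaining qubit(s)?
(-0.1169 + 0.9931i)|0⟩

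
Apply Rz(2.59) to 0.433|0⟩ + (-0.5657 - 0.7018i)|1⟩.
(0.1179 - 0.4166i)|0⟩ + (0.5212 - 0.7354i)|1⟩

Rz(2.59) = [[e^(−iθ/2), 0], [0, e^(iθ/2)]] with e^(±iθ/2) = cos(θ/2) ± i·sin(θ/2); θ = 2.59, cos(θ/2) ≈ 0.272313, sin(θ/2) ≈ 0.962209.
With a = amp(|0⟩) = 0.433 and b = amp(|1⟩) = (-0.5657 - 0.7018i):
new amp(|0⟩) = (0.272313 - 0.962209i)·a = (0.1179 - 0.4166i)
new amp(|1⟩) = (0.272313 + 0.962209i)·b = (0.5212 - 0.7354i)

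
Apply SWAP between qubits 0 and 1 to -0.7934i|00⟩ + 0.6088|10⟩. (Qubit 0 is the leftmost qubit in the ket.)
-0.7934i|00⟩ + 0.6088|01⟩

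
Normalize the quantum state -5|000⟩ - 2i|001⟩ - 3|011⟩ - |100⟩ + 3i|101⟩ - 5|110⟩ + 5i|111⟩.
-0.5051|000⟩ - 0.202i|001⟩ - 0.303|011⟩ - 0.101|100⟩ + 0.303i|101⟩ - 0.5051|110⟩ + 0.5051i|111⟩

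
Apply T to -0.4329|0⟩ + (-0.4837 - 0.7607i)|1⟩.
-0.4329|0⟩ + (0.1959 - 0.8799i)|1⟩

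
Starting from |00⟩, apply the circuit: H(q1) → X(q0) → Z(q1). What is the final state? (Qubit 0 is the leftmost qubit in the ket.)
1/√2|10⟩ - 1/√2|11⟩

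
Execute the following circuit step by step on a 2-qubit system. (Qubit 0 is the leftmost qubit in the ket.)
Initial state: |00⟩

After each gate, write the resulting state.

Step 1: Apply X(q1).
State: |01⟩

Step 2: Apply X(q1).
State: |00⟩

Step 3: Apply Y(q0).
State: i|10⟩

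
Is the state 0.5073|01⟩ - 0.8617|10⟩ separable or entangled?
Entangled

Writing the state as a|00⟩ + b|01⟩ + c|10⟩ + d|11⟩, it is a product state iff ad − bc = 0.
Here (a, b, c, d) = (0, 0.5073, -0.8617, 0): ad − bc = (0)(0) − (0.5073)(-0.8617) = 0.4371 ≠ 0, so the state is entangled.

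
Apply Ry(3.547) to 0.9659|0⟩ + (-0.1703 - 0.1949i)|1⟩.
(-0.02764 + 0.1909i)|0⟩ + (0.9804 + 0.03924i)|1⟩

Ry(3.547) = [[cos(θ/2), −sin(θ/2)], [sin(θ/2), cos(θ/2)]]; θ = 3.547, cos(θ/2) ≈ -0.201318, sin(θ/2) ≈ 0.979526.
With a = amp(|0⟩) = 0.9659 and b = amp(|1⟩) = (-0.1703 - 0.1949i):
new amp(|0⟩) = (-0.201318)·a + (-0.979526)·b = (-0.02764 + 0.1909i)
new amp(|1⟩) = (0.979526)·a + (-0.201318)·b = (0.9804 + 0.03924i)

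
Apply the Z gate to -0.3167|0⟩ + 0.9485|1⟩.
-0.3167|0⟩ - 0.9485|1⟩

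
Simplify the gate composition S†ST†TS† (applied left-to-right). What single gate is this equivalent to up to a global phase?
S†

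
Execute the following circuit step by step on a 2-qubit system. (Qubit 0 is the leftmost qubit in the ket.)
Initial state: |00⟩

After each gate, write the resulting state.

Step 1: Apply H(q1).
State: 1/√2|00⟩ + 1/√2|01⟩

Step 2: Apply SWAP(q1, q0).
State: 1/√2|00⟩ + 1/√2|10⟩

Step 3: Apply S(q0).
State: 1/√2|00⟩ + (1/√2)i|10⟩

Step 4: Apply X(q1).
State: 1/√2|01⟩ + (1/√2)i|11⟩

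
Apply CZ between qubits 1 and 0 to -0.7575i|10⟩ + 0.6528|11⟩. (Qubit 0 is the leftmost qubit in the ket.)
-0.7575i|10⟩ - 0.6528|11⟩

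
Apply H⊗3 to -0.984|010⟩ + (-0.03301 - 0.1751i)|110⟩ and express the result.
(-0.3596 - 0.06191i)|000⟩ + (-0.3596 - 0.06191i)|001⟩ + (0.3596 + 0.06191i)|010⟩ + (0.3596 + 0.06191i)|011⟩ + (-0.3362 + 0.06191i)|100⟩ + (-0.3362 + 0.06191i)|101⟩ + (0.3362 - 0.06191i)|110⟩ + (0.3362 - 0.06191i)|111⟩

H⊗3 gives amp(|y⟩) = (1/2√2) Σ_x (−1)^(x·y) amp(|x⟩), where x·y is the number of positions in which both x and y have a 1.
|000⟩: (-0.984 + (-0.03301 - 0.1751i))/(2√2) = (-0.3596 - 0.06191i)
|001⟩: (-0.984 + (-0.03301 - 0.1751i))/(2√2) = (-0.3596 - 0.06191i)
|010⟩: (0.984 - (-0.03301 - 0.1751i))/(2√2) = (0.3596 + 0.06191i)
|011⟩: (0.984 - (-0.03301 - 0.1751i))/(2√2) = (0.3596 + 0.06191i)
|100⟩: (-0.984 - (-0.03301 - 0.1751i))/(2√2) = (-0.3362 + 0.06191i)
|101⟩: (-0.984 - (-0.03301 - 0.1751i))/(2√2) = (-0.3362 + 0.06191i)
|110⟩: (0.984 + (-0.03301 - 0.1751i))/(2√2) = (0.3362 - 0.06191i)
|111⟩: (0.984 + (-0.03301 - 0.1751i))/(2√2) = (0.3362 - 0.06191i)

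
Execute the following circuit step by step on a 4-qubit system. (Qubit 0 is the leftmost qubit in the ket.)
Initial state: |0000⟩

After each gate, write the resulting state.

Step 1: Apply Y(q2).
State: i|0010⟩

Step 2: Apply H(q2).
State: (1/√2)i|0000⟩ - (1/√2)i|0010⟩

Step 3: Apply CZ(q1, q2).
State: (1/√2)i|0000⟩ - (1/√2)i|0010⟩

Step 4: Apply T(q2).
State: (1/√2)i|0000⟩ + (1/2 - (1/2)i)|0010⟩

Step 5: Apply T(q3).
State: (1/√2)i|0000⟩ + (1/2 - (1/2)i)|0010⟩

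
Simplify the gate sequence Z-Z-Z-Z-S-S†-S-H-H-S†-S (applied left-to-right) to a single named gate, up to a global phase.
S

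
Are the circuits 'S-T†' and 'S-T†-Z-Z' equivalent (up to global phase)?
Yes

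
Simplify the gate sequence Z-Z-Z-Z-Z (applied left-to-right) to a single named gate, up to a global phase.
Z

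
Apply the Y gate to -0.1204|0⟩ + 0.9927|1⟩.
-0.9927i|0⟩ - 0.1204i|1⟩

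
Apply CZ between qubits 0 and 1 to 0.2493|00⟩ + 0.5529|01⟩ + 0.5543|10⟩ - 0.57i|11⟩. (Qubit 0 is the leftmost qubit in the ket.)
0.2493|00⟩ + 0.5529|01⟩ + 0.5543|10⟩ + 0.57i|11⟩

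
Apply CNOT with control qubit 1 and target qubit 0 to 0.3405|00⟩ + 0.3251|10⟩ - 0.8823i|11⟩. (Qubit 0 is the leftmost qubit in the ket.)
0.3405|00⟩ - 0.8823i|01⟩ + 0.3251|10⟩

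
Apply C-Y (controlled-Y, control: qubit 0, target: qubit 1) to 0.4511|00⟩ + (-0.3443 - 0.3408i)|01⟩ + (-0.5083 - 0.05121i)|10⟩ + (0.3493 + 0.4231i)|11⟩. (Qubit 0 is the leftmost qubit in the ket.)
0.4511|00⟩ + (-0.3443 - 0.3408i)|01⟩ + (0.4231 - 0.3493i)|10⟩ + (0.05121 - 0.5083i)|11⟩

C-Y leaves the control-|0⟩ kets |00⟩, |01⟩ unchanged and applies Y to qubit 1 on the control-|1⟩ pair (|10⟩, |11⟩).
Y = [[0, -i], [i, 0]].
With a = amp(|10⟩) = (-0.5083 - 0.05121i) and b = amp(|11⟩) = (0.3493 + 0.4231i):
new amp(|10⟩) = (-i)·b = (0.4231 - 0.3493i)
new amp(|11⟩) = (i)·a = (0.05121 - 0.5083i)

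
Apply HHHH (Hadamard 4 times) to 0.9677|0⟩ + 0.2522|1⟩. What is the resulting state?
0.9677|0⟩ + 0.2522|1⟩

H² = I, so an even number of Hadamards cancels: H^4 = I and the state is unchanged.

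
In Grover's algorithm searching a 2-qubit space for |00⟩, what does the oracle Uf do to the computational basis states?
Uf|x⟩ = -|x⟩ if x = 00, else |x⟩ (phase flip on target)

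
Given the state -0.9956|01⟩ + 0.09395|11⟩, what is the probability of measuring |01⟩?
0.9912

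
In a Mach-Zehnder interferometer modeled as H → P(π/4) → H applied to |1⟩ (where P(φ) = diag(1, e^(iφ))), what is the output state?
(0.1464 - (1/√8)i)|0⟩ + (0.8536 + (1/√8)i)|1⟩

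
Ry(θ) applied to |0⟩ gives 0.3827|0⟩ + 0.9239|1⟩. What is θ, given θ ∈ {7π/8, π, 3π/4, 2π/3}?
3π/4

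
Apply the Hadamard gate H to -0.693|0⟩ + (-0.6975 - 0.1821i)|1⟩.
(-0.9832 - 0.1288i)|0⟩ + (0.003182 + 0.1288i)|1⟩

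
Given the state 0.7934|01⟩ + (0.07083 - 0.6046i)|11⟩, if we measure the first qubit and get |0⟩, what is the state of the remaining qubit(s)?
|1⟩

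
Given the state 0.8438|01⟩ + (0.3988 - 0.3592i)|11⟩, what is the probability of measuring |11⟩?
0.2881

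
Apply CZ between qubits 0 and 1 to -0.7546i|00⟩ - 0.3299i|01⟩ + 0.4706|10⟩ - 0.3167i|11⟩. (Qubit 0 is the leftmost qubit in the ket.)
-0.7546i|00⟩ - 0.3299i|01⟩ + 0.4706|10⟩ + 0.3167i|11⟩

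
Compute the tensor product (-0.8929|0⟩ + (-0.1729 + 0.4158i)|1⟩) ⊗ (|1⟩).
-0.8929|01⟩ + (-0.1729 + 0.4158i)|11⟩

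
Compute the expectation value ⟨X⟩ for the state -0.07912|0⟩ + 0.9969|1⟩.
-0.1577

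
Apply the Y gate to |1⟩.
-i|0⟩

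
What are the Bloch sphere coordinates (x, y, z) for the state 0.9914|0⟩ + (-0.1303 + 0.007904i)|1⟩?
(-0.2584, 0.01567, 0.9658)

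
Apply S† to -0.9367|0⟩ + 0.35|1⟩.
-0.9367|0⟩ - 0.35i|1⟩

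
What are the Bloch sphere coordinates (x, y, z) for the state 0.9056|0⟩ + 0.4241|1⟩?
(0.7681, 0, 0.6403)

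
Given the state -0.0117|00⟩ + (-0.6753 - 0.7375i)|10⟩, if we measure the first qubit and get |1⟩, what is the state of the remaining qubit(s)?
(-0.6753 - 0.7375i)|0⟩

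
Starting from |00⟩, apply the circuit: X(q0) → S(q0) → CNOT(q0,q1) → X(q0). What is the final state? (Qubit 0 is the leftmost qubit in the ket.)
i|01⟩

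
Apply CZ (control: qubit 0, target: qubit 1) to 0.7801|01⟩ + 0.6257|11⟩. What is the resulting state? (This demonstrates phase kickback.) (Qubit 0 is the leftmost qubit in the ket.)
0.7801|01⟩ - 0.6257|11⟩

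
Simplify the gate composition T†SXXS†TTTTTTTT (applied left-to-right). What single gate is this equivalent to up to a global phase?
T†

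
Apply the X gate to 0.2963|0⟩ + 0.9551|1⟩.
0.9551|0⟩ + 0.2963|1⟩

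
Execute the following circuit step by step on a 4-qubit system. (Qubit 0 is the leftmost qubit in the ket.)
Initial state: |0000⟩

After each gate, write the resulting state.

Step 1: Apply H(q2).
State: 1/√2|0000⟩ + 1/√2|0010⟩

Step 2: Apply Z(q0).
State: 1/√2|0000⟩ + 1/√2|0010⟩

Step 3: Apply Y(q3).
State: (1/√2)i|0001⟩ + (1/√2)i|0011⟩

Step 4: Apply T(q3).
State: (-1/2 + (1/2)i)|0001⟩ + (-1/2 + (1/2)i)|0011⟩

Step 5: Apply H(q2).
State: (-1/√2 + (1/√2)i)|0001⟩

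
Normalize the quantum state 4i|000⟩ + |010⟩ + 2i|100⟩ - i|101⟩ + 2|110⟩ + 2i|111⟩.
0.7303i|000⟩ + 0.1826|010⟩ + 0.3651i|100⟩ - 0.1826i|101⟩ + 0.3651|110⟩ + 0.3651i|111⟩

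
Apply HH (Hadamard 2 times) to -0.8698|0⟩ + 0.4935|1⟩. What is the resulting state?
-0.8698|0⟩ + 0.4935|1⟩

H² = I, so an even number of Hadamards cancels: H^2 = I and the state is unchanged.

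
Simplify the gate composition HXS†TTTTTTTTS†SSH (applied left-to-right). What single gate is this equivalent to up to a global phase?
Z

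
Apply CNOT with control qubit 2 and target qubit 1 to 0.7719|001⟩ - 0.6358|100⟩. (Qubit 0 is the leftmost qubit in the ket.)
0.7719|011⟩ - 0.6358|100⟩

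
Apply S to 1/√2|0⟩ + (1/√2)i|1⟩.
1/√2|0⟩ - 1/√2|1⟩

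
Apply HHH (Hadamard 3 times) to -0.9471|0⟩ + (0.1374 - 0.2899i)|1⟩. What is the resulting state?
(-0.5725 - 0.205i)|0⟩ + (-0.7669 + 0.205i)|1⟩

H² = I, so H^3 = H: a single Hadamard. With (a, b) = (-0.9471, (0.1374 - 0.2899i)), H gives ((a + b)/√2, (a − b)/√2) = ((-0.5725 - 0.205i), (-0.7669 + 0.205i)).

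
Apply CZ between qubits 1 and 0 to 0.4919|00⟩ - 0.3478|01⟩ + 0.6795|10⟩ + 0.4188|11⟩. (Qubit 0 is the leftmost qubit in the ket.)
0.4919|00⟩ - 0.3478|01⟩ + 0.6795|10⟩ - 0.4188|11⟩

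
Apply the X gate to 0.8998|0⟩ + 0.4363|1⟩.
0.4363|0⟩ + 0.8998|1⟩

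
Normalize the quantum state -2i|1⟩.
-i|1⟩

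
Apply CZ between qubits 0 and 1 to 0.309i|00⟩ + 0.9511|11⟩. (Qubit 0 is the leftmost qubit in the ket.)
0.309i|00⟩ - 0.9511|11⟩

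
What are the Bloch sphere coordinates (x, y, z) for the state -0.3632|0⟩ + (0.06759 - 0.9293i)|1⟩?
(-0.0491, 0.675, -0.7363)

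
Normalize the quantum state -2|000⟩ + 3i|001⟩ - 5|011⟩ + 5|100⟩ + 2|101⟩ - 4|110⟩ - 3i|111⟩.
-0.2085|000⟩ + 0.3128i|001⟩ - 0.5213|011⟩ + 0.5213|100⟩ + 0.2085|101⟩ - 0.417|110⟩ - 0.3128i|111⟩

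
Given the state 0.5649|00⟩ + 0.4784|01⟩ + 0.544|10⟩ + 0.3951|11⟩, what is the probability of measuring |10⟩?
0.2959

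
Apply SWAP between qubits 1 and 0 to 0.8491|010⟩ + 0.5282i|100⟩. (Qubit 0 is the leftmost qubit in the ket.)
0.5282i|010⟩ + 0.8491|100⟩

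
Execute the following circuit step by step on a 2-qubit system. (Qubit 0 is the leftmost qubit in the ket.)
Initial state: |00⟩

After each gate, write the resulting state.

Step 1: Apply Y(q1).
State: i|01⟩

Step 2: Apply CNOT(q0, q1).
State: i|01⟩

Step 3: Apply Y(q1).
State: |00⟩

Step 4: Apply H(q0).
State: 1/√2|00⟩ + 1/√2|10⟩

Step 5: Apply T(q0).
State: 1/√2|00⟩ + (1/2 + (1/2)i)|10⟩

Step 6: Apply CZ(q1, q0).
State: 1/√2|00⟩ + (1/2 + (1/2)i)|10⟩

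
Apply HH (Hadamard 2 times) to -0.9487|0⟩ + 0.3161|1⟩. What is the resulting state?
-0.9487|0⟩ + 0.3161|1⟩

H² = I, so an even number of Hadamards cancels: H^2 = I and the state is unchanged.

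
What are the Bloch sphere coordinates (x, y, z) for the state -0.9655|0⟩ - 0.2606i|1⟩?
(0, 0.5032, 0.8643)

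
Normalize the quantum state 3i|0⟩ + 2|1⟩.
0.8321i|0⟩ + 0.5547|1⟩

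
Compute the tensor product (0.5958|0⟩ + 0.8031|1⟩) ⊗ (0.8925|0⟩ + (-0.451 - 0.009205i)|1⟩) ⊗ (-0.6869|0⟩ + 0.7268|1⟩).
-0.3653|000⟩ + 0.3865|001⟩ + (0.1846 + 0.003767i)|010⟩ + (-0.1953 - 0.003986i)|011⟩ - 0.4923|100⟩ + 0.5209|101⟩ + (0.2488 + 0.005078i)|110⟩ + (-0.2632 - 0.005373i)|111⟩

amp(|b₁b₂…⟩) = product of the factor amplitudes for bits b₁, b₂, …; only kets whose every factor amplitude is nonzero survive.
|000⟩: (0.5958)(0.8925)(-0.6869) = -0.3653
|001⟩: (0.5958)(0.8925)(0.7268) = 0.3865
|010⟩: (0.5958)(-0.451 - 0.009205i)(-0.6869) = (0.1846 + 0.003767i)
|011⟩: (0.5958)(-0.451 - 0.009205i)(0.7268) = (-0.1953 - 0.003986i)
|100⟩: (0.8031)(0.8925)(-0.6869) = -0.4923
|101⟩: (0.8031)(0.8925)(0.7268) = 0.5209
|110⟩: (0.8031)(-0.451 - 0.009205i)(-0.6869) = (0.2488 + 0.005078i)
|111⟩: (0.8031)(-0.451 - 0.009205i)(0.7268) = (-0.2632 - 0.005373i)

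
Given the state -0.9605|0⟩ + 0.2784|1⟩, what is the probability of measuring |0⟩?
0.9226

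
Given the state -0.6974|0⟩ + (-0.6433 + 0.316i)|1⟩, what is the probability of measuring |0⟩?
0.4864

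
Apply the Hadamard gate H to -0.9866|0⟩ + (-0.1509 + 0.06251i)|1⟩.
(-0.8043 + 0.0442i)|0⟩ + (-0.5909 - 0.0442i)|1⟩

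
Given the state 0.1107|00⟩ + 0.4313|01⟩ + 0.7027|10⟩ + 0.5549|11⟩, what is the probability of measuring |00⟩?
0.01225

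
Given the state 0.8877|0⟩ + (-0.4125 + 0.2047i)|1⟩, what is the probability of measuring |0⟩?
0.788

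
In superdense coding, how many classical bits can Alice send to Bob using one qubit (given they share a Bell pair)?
2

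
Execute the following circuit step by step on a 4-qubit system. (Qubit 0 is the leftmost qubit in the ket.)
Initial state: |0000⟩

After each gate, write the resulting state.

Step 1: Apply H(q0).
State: 1/√2|0000⟩ + 1/√2|1000⟩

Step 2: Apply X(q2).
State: 1/√2|0010⟩ + 1/√2|1010⟩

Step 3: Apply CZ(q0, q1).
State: 1/√2|0010⟩ + 1/√2|1010⟩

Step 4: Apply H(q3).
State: 1/2|0010⟩ + 1/2|0011⟩ + 1/2|1010⟩ + 1/2|1011⟩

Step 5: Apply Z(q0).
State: 1/2|0010⟩ + 1/2|0011⟩ - 1/2|1010⟩ - 1/2|1011⟩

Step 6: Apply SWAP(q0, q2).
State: 1/2|1000⟩ + 1/2|1001⟩ - 1/2|1010⟩ - 1/2|1011⟩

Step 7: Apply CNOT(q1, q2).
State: 1/2|1000⟩ + 1/2|1001⟩ - 1/2|1010⟩ - 1/2|1011⟩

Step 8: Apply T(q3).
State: 1/2|1000⟩ + (1/√8 + (1/√8)i)|1001⟩ - 1/2|1010⟩ + (-1/√8 - (1/√8)i)|1011⟩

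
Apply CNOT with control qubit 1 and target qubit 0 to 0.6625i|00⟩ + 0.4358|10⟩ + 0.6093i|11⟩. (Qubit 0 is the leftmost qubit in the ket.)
0.6625i|00⟩ + 0.6093i|01⟩ + 0.4358|10⟩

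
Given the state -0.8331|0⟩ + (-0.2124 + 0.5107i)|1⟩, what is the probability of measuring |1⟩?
0.3059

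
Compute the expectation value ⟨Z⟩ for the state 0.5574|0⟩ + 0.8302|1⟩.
-0.3785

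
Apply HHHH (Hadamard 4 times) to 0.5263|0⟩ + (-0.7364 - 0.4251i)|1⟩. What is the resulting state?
0.5263|0⟩ + (-0.7364 - 0.4251i)|1⟩

H² = I, so an even number of Hadamards cancels: H^4 = I and the state is unchanged.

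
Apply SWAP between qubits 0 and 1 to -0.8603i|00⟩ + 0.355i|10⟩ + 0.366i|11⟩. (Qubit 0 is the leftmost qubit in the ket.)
-0.8603i|00⟩ + 0.355i|01⟩ + 0.366i|11⟩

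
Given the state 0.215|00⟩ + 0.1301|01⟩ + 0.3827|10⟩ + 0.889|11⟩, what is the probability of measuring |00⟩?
0.04623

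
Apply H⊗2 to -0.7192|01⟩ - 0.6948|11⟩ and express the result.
-0.707|00⟩ + 0.707|01⟩ - 0.0122|10⟩ + 0.0122|11⟩

H⊗2 gives amp(|y⟩) = (1/2) Σ_x (−1)^(x·y) amp(|x⟩), where x·y is the number of positions in which both x and y have a 1.
|00⟩: (-0.7192 - 0.6948)/2 = -0.707
|01⟩: (0.7192 + 0.6948)/2 = 0.707
|10⟩: (-0.7192 + 0.6948)/2 = -0.0122
|11⟩: (0.7192 - 0.6948)/2 = 0.0122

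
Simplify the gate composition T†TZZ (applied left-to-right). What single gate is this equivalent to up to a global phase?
I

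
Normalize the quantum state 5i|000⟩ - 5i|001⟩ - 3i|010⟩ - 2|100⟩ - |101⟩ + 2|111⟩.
0.6063i|000⟩ - 0.6063i|001⟩ - 0.3638i|010⟩ - 0.2425|100⟩ - 0.1213|101⟩ + 0.2425|111⟩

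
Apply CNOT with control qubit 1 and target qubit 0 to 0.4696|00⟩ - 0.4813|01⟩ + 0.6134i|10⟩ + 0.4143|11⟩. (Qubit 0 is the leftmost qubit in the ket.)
0.4696|00⟩ + 0.4143|01⟩ + 0.6134i|10⟩ - 0.4813|11⟩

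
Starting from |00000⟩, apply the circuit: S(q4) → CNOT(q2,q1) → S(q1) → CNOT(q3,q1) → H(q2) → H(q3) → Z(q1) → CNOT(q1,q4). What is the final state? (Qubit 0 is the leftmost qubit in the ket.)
1/2|00000⟩ + 1/2|00010⟩ + 1/2|00100⟩ + 1/2|00110⟩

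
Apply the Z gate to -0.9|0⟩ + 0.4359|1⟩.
-0.9|0⟩ - 0.4359|1⟩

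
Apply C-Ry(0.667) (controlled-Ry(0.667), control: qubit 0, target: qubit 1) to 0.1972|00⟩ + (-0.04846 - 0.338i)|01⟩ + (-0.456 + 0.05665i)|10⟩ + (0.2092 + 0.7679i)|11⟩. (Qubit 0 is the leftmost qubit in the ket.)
0.1972|00⟩ + (-0.04846 - 0.338i)|01⟩ + (-0.4994 - 0.1978i)|10⟩ + (0.0484 + 0.7441i)|11⟩

C-Ry(0.667) leaves the control-|0⟩ kets |00⟩, |01⟩ unchanged and applies Ry(0.667) to qubit 1 on the control-|1⟩ pair (|10⟩, |11⟩).
Ry(0.667) = [[cos(θ/2), −sin(θ/2)], [sin(θ/2), cos(θ/2)]]; θ = 0.667, cos(θ/2) ≈ 0.944902, sin(θ/2) ≈ 0.327352.
With a = amp(|10⟩) = (-0.456 + 0.05665i) and b = amp(|11⟩) = (0.2092 + 0.7679i):
new amp(|10⟩) = (0.944902)·a + (-0.327352)·b = (-0.4994 - 0.1978i)
new amp(|11⟩) = (0.327352)·a + (0.944902)·b = (0.0484 + 0.7441i)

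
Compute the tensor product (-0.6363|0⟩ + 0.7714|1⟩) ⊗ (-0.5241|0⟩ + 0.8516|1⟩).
0.3335|00⟩ - 0.5419|01⟩ - 0.4043|10⟩ + 0.6569|11⟩

amp(|b₁b₂…⟩) = product of the factor amplitudes for bits b₁, b₂, …; only kets whose every factor amplitude is nonzero survive.
|00⟩: (-0.6363)(-0.5241) = 0.3335
|01⟩: (-0.6363)(0.8516) = -0.5419
|10⟩: (0.7714)(-0.5241) = -0.4043
|11⟩: (0.7714)(0.8516) = 0.6569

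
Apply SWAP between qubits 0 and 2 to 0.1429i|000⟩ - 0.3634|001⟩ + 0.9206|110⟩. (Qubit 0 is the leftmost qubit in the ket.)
0.1429i|000⟩ + 0.9206|011⟩ - 0.3634|100⟩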